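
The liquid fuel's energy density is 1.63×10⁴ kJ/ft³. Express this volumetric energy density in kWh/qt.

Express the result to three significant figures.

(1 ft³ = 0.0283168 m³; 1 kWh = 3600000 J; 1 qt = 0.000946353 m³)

1.63×10⁴ kJ/ft³ × 1000 J/kJ ÷ 0.0283168 m³/ft³ = 5.7563×10⁸ J/m³
5.7563×10⁸ J/m³ ÷ 3600000 J/kWh × 0.000946353 m³/qt = 0.151319 kWh/qt

0.151 kWh/qt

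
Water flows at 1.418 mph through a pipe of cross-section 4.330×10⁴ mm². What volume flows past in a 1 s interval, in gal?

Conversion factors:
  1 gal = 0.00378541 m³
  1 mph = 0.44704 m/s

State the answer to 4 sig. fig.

7.251 gal

1.418 mph × 0.44704 = 0.633903 m/s
4.330×10⁴ mm² × 10⁻⁶ = 0.0433 m²
V = v × A × t = 0.633903 m/s × 0.0433 m² × 1 s = 0.027448 m³
0.027448 m³ ÷ (0.00378541 m³/gal) = 7.251 gal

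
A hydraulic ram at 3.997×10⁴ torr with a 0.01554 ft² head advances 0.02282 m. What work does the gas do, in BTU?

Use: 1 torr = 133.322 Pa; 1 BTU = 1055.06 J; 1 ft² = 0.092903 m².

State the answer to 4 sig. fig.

3.997×10⁴ torr → 5.32888×10⁶ Pa
0.01554 ft² → 0.00144371 m²
F = P × A = 5.32888×10⁶ × 0.00144371 = 7693.36 N
W = F × d = 7693.36 × 0.02282 = 175.562 J
In BTU: 175.562 / 1055.06 = 0.1664 BTU

0.1664 BTU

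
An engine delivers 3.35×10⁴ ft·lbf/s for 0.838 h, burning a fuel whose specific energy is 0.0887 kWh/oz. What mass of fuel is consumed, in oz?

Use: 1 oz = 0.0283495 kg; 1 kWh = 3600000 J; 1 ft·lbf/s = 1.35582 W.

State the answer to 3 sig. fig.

3.35×10⁴ ft·lbf/s → 45420 W
0.838 h → 3016.8 s
E = P × t = 45420 × 3016.8 = 1.37023×10⁸ J
0.0887 kWh/oz → 1.12637×10⁷ J/kg
m = E / e_s = 1.37023×10⁸ / 1.12637×10⁷ = 12.165 kg
In oz: 12.165 / 0.0283495 = 429.108 oz

429 oz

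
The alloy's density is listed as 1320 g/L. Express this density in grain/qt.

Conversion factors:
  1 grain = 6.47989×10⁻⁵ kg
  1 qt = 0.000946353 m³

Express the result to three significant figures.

1320 g/L × 0.001 kg/g ÷ 0.001 m³/L = 1320 kg/m³
1320 kg/m³ ÷ 6.47989×10⁻⁵ kg/grain × 0.000946353 m³/qt = 19277.9 grain/qt

1.93×10⁴ grain/qt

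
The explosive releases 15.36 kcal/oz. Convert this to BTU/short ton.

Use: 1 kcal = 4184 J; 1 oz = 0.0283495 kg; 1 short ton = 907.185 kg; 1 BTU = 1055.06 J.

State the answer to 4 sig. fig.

15.36 kcal/oz × 4184 J/kcal ÷ 0.0283495 kg/oz = 2.26693×10⁶ J/kg
2.26693×10⁶ J/kg ÷ 1055.06 J/BTU × 907.185 kg/short ton = 1.9492×10⁶ BTU/short ton

1.949×10⁶ BTU/short ton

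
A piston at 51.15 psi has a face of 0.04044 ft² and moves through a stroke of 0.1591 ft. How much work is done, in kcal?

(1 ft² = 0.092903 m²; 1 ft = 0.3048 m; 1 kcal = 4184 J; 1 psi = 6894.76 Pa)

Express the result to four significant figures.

0.01536 kcal

51.15 psi → 352667 Pa
0.04044 ft² → 0.003757 m²
F = P × A = 352667 × 0.003757 = 1324.97 N
0.1591 ft → 0.0484937 m
W = F × d = 1324.97 × 0.0484937 = 64.2527 J
In kcal: 64.2527 / 4184 = 0.0153568 kcal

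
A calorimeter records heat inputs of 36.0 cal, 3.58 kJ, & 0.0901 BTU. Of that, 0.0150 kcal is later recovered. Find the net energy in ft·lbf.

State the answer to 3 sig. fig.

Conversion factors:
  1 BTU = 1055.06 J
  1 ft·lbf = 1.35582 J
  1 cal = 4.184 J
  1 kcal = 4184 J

36.0 cal × 4.184 → 150.624 J
3.58 kJ × 1000 → 3580 J
0.0901 BTU × 1055.06 → 95.0609 J
0.0150 kcal × 4184 → 62.76 J
Net: 150.624 + 3580 + 95.0609 − 62.76 = 3762.92 J
In ft·lbf: 3762.92 / 1.35582 = 2775.38 ft·lbf

2780 ft·lbf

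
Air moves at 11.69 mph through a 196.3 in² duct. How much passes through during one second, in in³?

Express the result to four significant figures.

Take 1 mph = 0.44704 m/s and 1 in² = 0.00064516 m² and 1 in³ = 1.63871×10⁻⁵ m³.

11.69 mph × 0.44704 → 5.2259 m/s
196.3 in² × 0.00064516 → 0.126645 m²
V = v × A × t = 5.2259 m/s × 0.126645 m² × 1 s = 0.661834 m³
0.661834 m³ ÷ (1.63871×10⁻⁵ m³/in³) = 40387.5 in³

4.039×10⁴ in³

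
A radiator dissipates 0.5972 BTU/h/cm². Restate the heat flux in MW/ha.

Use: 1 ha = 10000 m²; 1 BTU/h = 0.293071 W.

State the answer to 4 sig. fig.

17.50 MW/ha

0.5972 BTU/h/cm² × 0.293071 W/BTU/h ÷ 0.0001 m²/cm² = 1750.22 W/m²
1750.22 W/m² ÷ 1000000 W/MW × 10000 m²/ha = 17.5022 MW/ha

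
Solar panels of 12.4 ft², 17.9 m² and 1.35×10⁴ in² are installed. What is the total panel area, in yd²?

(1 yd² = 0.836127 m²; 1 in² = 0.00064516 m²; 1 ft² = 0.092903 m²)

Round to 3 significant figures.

12.4 ft² × 0.092903 → 1.152 m²
17.9 m² (already m²)
1.35×10⁴ in² × 0.00064516 → 8.70966 m²
Sum: 1.152 + 17.9 + 8.70966 = 27.7617 m²
In yd²: 27.7617 / 0.836127 = 33.2027 yd²

33.2 yd²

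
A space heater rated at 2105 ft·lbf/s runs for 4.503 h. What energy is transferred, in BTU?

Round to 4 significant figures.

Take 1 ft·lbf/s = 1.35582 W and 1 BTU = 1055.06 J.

2105 ft·lbf/s × 1.35582 = 2854 W
4.503 h × 3600 = 16210.8 s
E = P × t = 2854 W × 16210.8 s = 4.62656×10⁷ J
4.62656×10⁷ J ÷ (1055.06 J/BTU) = 43851.2 BTU

4.385×10⁴ BTU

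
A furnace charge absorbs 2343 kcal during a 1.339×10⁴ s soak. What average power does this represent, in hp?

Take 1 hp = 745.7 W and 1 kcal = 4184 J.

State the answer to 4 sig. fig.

2343 kcal × 4184 = 9.80311×10⁶ J
P = E / t = 9.80311×10⁶ J / 13390 s = 732.122 W
732.122 W ÷ (745.7 W/hp) = 0.981792 hp

0.9818 hp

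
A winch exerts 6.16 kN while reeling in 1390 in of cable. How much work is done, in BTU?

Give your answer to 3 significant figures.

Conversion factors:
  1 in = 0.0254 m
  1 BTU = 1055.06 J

206 BTU

6.16 kN × 1000 = 6160 N
1390 in × 0.0254 = 35.306 m
W = F × d = 6160 N × 35.306 m = 217485 J
217485 J ÷ (1055.06 J/BTU) = 206.135 BTU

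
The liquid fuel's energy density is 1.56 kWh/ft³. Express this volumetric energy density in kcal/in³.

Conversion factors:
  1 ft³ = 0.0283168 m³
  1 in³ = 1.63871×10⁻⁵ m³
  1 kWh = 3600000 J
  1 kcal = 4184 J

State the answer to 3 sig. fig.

0.777 kcal/in³

1.56 kWh/ft³ × 3600000 J/kWh ÷ 0.0283168 m³/ft³ = 1.98327×10⁸ J/m³
1.98327×10⁸ J/m³ ÷ 4184 J/kcal × 1.63871×10⁻⁵ m³/in³ = 0.77677 kcal/in³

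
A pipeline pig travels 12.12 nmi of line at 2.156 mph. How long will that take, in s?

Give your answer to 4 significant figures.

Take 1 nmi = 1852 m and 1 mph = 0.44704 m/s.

12.12 nmi × 1852 → 22446.2 m
2.156 mph × 0.44704 → 0.963818 m/s
t = d / v = 22446.2 m / 0.963818 m/s = 23288.8 s

2.329×10⁴ s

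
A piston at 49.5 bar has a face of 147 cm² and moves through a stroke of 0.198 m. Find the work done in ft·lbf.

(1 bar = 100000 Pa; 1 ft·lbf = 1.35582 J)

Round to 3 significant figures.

49.5 bar → 4.95×10⁶ Pa
147 cm² → 0.0147 m²
F = P × A = 4.95×10⁶ × 0.0147 = 72765 N
W = F × d = 72765 × 0.198 = 14407.5 J
In ft·lbf: 14407.5 / 1.35582 = 10626.4 ft·lbf

1.06×10⁴ ft·lbf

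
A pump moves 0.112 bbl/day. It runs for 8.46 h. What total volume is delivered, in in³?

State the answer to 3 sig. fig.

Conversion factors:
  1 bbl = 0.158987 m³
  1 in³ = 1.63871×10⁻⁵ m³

0.112 bbl/day → 2.06094×10⁻⁷ m³/s
8.46 h → 30456 s
V = Q × t = 2.06094×10⁻⁷ × 30456 = 0.0062768 m³
In in³: 0.0062768 / 1.63871×10⁻⁵ = 383.033 in³

383 in³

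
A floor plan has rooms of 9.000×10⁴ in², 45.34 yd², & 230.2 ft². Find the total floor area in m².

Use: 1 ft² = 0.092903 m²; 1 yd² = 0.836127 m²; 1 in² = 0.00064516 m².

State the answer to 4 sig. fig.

9.000×10⁴ in² × 0.00064516 → 58.0644 m²
45.34 yd² × 0.836127 → 37.91 m²
230.2 ft² × 0.092903 → 21.3863 m²
Total: 58.0644 + 37.91 + 21.3863 = 117.361 m²

117.4 m²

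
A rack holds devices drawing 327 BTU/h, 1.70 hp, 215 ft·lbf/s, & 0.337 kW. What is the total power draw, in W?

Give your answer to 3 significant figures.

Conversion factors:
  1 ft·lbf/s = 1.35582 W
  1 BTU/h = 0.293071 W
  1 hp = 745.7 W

1990 W

327 BTU/h × 0.293071 → 95.8342 W
1.70 hp × 745.7 → 1267.69 W
215 ft·lbf/s × 1.35582 → 291.501 W
0.337 kW × 1000 → 337 W
Combined: 95.8342 + 1267.69 + 291.501 + 337 = 1992.03 W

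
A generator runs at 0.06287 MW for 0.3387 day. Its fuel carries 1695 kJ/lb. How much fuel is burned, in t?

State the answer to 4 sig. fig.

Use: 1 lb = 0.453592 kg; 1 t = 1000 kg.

0.4923 t

0.06287 MW → 62870 W
0.3387 day → 29263.7 s
E = P × t = 62870 × 29263.7 = 1.83981×10⁹ J
1695 kJ/lb → 3.73684×10⁶ J/kg
m = E / e_s = 1.83981×10⁹ / 3.73684×10⁶ = 492.344 kg
In t: 492.344 / 1000 = 0.492344 t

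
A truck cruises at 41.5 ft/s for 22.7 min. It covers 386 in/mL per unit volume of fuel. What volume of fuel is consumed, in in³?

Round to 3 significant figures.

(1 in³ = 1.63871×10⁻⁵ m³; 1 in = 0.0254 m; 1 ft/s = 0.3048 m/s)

107 in³

41.5 ft/s → 12.6492 m/s
22.7 min → 1362 s
d = v × t = 12.6492 × 1362 = 17228.2 m
386 in/mL → 9.8044×10⁶ m/m³
V = d / (distance per unit fuel) = 17228.2 / 9.8044×10⁶ = 0.00175719 m³
In in³: 0.00175719 / 1.63871×10⁻⁵ = 107.23 in³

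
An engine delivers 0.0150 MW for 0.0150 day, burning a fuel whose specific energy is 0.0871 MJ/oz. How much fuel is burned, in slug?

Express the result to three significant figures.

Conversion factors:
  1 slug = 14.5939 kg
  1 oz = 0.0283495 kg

0.0150 MW → 15000 W
0.0150 day → 1296 s
E = P × t = 15000 × 1296 = 1.944×10⁷ J
0.0871 MJ/oz → 3.07236×10⁶ J/kg
m = E / e_s = 1.944×10⁷ / 3.07236×10⁶ = 6.32738 kg
In slug: 6.32738 / 14.5939 = 0.433563 slug

0.434 slug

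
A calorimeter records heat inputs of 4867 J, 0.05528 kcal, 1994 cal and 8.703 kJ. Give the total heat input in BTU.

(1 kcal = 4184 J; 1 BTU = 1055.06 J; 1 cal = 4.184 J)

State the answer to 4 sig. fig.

20.99 BTU

4867 J (already J)
0.05528 kcal × 4184 = 231.292 J
1994 cal × 4.184 = 8342.9 J
8.703 kJ × 1000 = 8703 J
Sum: 4867 + 231.292 + 8342.9 + 8703 = 22144.2 J
In BTU: 22144.2 / 1055.06 = 20.9886 BTU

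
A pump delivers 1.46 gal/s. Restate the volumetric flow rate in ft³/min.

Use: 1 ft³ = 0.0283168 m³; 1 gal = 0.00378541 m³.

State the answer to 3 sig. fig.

1.46 gal/s × 0.00378541 m³/gal = 0.0055267 m³/s
0.0055267 m³/s ÷ 0.0283168 m³/ft³ × 60 s/min = 11.7104 ft³/min

11.7 ft³/min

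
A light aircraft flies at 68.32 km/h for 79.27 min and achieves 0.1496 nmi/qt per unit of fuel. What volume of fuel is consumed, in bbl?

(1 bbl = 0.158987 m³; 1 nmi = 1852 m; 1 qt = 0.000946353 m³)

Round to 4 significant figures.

68.32 km/h → 18.9778 m/s
79.27 min → 4756.2 s
d = v × t = 18.9778 × 4756.2 = 90262.2 m
0.1496 nmi/qt → 292765 m/m³
V = d / (distance per unit fuel) = 90262.2 / 292765 = 0.308309 m³
In bbl: 0.308309 / 0.158987 = 1.93921 bbl

1.939 bbl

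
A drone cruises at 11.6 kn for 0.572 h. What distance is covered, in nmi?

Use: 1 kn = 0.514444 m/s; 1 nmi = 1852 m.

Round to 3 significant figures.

6.64 nmi

11.6 kn × 0.514444 → 5.96755 m/s
0.572 h × 3600 → 2059.2 s
d = v × t = 5.96755 m/s × 2059.2 s = 12288.4 m
12288.4 m ÷ (1852 m/nmi) = 6.63521 nmi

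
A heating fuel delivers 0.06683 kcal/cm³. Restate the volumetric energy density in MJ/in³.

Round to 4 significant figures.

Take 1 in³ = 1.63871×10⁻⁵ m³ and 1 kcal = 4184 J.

0.06683 kcal/cm³ × 4184 J/kcal ÷ 10⁻⁶ m³/cm³ = 2.79617×10⁸ J/m³
2.79617×10⁸ J/m³ ÷ 1000000 J/MJ × 1.63871×10⁻⁵ m³/in³ = 0.00458211 MJ/in³

0.004582 MJ/in³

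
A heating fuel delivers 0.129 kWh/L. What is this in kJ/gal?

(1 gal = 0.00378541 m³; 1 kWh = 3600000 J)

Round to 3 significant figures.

1760 kJ/gal

0.129 kWh/L × 3600000 J/kWh ÷ 0.001 m³/L = 4.644×10⁸ J/m³
4.644×10⁸ J/m³ ÷ 1000 J/kJ × 0.00378541 m³/gal = 1757.94 kJ/gal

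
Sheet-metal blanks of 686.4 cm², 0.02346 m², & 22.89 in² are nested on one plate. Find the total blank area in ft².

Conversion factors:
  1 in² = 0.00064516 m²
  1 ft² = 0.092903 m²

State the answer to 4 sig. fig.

686.4 cm² × 0.0001 = 0.06864 m²
0.02346 m² (already m²)
22.89 in² × 0.00064516 = 0.0147677 m²
Sum: 0.06864 + 0.02346 + 0.0147677 = 0.106868 m²
In ft²: 0.106868 / 0.092903 = 1.15032 ft²

1.150 ft²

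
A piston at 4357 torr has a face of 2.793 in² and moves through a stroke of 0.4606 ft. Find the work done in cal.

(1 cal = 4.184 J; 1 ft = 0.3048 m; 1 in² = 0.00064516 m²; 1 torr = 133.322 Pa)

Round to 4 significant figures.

35.12 cal

4357 torr → 580884 Pa
2.793 in² → 0.00180193 m²
F = P × A = 580884 × 0.00180193 = 1046.71 N
0.4606 ft → 0.140391 m
W = F × d = 1046.71 × 0.140391 = 146.949 J
In cal: 146.949 / 4.184 = 35.1217 cal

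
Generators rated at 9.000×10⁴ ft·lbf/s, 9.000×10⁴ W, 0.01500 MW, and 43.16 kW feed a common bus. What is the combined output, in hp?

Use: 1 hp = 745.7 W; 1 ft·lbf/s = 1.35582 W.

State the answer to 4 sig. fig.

362.3 hp

9.000×10⁴ ft·lbf/s × 1.35582 = 122024 W
9.000×10⁴ W (already W)
0.01500 MW × 1000000 = 15000 W
43.16 kW × 1000 = 43160 W
Sum: 122024 + 90000 + 15000 + 43160 = 270184 W
In hp: 270184 / 745.7 = 362.323 hp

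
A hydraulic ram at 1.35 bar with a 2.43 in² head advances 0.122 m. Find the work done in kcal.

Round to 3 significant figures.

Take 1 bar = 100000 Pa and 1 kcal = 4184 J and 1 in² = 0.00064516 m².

1.35 bar → 135000 Pa
2.43 in² → 0.00156774 m²
F = P × A = 135000 × 0.00156774 = 211.645 N
W = F × d = 211.645 × 0.122 = 25.8207 J
In kcal: 25.8207 / 4184 = 0.0061713 kcal

0.00617 kcal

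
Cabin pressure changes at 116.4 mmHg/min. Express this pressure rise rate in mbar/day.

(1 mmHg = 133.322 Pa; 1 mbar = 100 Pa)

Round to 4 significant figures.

2.235×10⁵ mbar/day

116.4 mmHg/min × 133.322 Pa/mmHg ÷ 60 s/min = 258.645 Pa/s
258.645 Pa/s ÷ 100 Pa/mbar × 86400 s/day = 223469 mbar/day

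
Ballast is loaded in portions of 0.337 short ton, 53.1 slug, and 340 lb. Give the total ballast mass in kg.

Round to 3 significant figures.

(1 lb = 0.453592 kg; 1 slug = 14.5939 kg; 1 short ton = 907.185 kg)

0.337 short ton × 907.185 = 305.721 kg
53.1 slug × 14.5939 = 774.936 kg
340 lb × 0.453592 = 154.221 kg
Combined: 305.721 + 774.936 + 154.221 = 1234.88 kg

1230 kg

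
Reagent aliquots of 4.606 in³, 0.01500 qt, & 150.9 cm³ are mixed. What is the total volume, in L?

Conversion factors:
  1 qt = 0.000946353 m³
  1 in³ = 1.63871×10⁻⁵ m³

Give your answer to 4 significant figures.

0.2406 L

4.606 in³ × 1.63871×10⁻⁵ = 7.5479×10⁻⁵ m³
0.01500 qt × 0.000946353 = 1.41953×10⁻⁵ m³
150.9 cm³ × 10⁻⁶ = 1.509×10⁻⁴ m³
Total: 7.5479×10⁻⁵ + 1.41953×10⁻⁵ + 1.509×10⁻⁴ = 2.40574×10⁻⁴ m³
In L: 2.40574×10⁻⁴ / 0.001 = 0.240574 L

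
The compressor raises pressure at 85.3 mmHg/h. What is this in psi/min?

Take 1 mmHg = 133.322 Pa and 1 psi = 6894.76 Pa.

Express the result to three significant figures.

85.3 mmHg/h × 133.322 Pa/mmHg ÷ 3600 s/h = 3.15899 Pa/s
3.15899 Pa/s ÷ 6894.76 Pa/psi × 60 s/min = 0.0274904 psi/min

0.0275 psi/min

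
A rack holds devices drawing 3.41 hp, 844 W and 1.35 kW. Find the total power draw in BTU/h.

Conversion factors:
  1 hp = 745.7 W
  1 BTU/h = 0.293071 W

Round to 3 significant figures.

1.62×10⁴ BTU/h

3.41 hp × 745.7 = 2542.84 W
844 W (already W)
1.35 kW × 1000 = 1350 W
Sum: 2542.84 + 844 + 1350 = 4736.84 W
In BTU/h: 4736.84 / 0.293071 = 16162.8 BTU/h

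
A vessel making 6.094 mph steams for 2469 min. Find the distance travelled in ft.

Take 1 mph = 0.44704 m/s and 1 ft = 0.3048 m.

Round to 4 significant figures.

6.094 mph × 0.44704 → 2.72426 m/s
2469 min × 60 → 148140 s
d = v × t = 2.72426 m/s × 148140 s = 403572 m
403572 m ÷ (0.3048 m/ft) = 1.32406×10⁶ ft

1.324×10⁶ ft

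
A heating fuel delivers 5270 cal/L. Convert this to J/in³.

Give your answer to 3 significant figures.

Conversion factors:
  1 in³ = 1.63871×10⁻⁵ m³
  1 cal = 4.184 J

361 J/in³

5270 cal/L × 4.184 J/cal ÷ 0.001 m³/L = 2.20497×10⁷ J/m³
2.20497×10⁷ J/m³ × 1.63871×10⁻⁵ m³/in³ = 361.331 J/in³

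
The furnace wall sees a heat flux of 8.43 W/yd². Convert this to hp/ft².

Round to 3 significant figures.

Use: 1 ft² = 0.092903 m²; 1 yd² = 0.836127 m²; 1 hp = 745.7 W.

8.43 W/yd² ÷ 0.836127 m²/yd² = 10.0822 W/m²
10.0822 W/m² ÷ 745.7 W/hp × 0.092903 m²/ft² = 0.00125609 hp/ft²

0.00126 hp/ft²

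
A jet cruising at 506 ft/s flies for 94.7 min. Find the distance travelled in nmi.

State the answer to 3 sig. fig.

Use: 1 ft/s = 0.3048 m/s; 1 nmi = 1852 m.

473 nmi

506 ft/s × 0.3048 = 154.229 m/s
94.7 min × 60 = 5682 s
d = v × t = 154.229 m/s × 5682 s = 876329 m
876329 m ÷ (1852 m/nmi) = 473.18 nmi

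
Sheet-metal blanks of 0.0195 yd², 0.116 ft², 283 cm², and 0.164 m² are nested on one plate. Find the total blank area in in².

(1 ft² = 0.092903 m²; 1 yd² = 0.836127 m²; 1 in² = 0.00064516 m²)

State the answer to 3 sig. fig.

0.0195 yd² × 0.836127 = 0.0163045 m²
0.116 ft² × 0.092903 = 0.0107767 m²
283 cm² × 0.0001 = 0.0283 m²
0.164 m² (already m²)
Total: 0.0163045 + 0.0107767 + 0.0283 + 0.164 = 0.219381 m²
In in²: 0.219381 / 0.00064516 = 340.041 in²

340 in²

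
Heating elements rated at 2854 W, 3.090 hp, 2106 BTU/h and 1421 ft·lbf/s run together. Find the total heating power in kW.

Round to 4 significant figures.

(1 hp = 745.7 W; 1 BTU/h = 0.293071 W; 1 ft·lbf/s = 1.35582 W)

7.702 kW

2854 W (already W)
3.090 hp × 745.7 → 2304.21 W
2106 BTU/h × 0.293071 → 617.208 W
1421 ft·lbf/s × 1.35582 → 1926.62 W
Sum: 2854 + 2304.21 + 617.208 + 1926.62 = 7702.04 W
In kW: 7702.04 / 1000 = 7.70204 kW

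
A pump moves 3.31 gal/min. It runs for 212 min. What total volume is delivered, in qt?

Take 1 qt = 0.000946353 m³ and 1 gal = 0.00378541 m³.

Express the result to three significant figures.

2810 qt

3.31 gal/min → 2.08828×10⁻⁴ m³/s
212 min → 12720 s
V = Q × t = 2.08828×10⁻⁴ × 12720 = 2.65629 m³
In qt: 2.65629 / 0.000946353 = 2806.87 qt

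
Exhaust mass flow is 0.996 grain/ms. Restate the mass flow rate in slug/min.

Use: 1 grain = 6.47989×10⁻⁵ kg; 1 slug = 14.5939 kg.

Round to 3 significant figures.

0.996 grain/ms × 6.47989×10⁻⁵ kg/grain ÷ 0.001 s/ms = 0.0645397 kg/s
0.0645397 kg/s ÷ 14.5939 kg/slug × 60 s/min = 0.265343 slug/min

0.265 slug/min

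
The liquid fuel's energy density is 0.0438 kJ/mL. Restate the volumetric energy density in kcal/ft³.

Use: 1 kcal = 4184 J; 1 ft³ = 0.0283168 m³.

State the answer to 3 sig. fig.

296 kcal/ft³

0.0438 kJ/mL × 1000 J/kJ ÷ 10⁻⁶ m³/mL = 4.38×10⁷ J/m³
4.38×10⁷ J/m³ ÷ 4184 J/kcal × 0.0283168 m³/ft³ = 296.433 kcal/ft³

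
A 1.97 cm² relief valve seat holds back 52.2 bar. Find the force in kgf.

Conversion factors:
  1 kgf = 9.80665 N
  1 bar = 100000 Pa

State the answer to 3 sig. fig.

52.2 bar × 100000 → 5.22×10⁶ Pa
1.97 cm² × 0.0001 → 1.97×10⁻⁴ m²
F = P × A = 5.22×10⁶ Pa × 1.97×10⁻⁴ m² = 1028.34 N
1028.34 N ÷ (9.80665 N/kgf) = 104.861 kgf

105 kgf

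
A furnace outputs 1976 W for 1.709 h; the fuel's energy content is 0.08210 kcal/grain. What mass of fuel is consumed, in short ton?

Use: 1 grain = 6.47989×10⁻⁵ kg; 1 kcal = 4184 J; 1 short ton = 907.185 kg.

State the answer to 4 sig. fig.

1.709 h → 6152.4 s
E = P × t = 1976 × 6152.4 = 1.21571×10⁷ J
0.08210 kcal/grain → 5.30111×10⁶ J/kg
m = E / e_s = 1.21571×10⁷ / 5.30111×10⁶ = 2.29331 kg
In short ton: 2.29331 / 907.185 = 0.00252794 short ton

0.002528 short ton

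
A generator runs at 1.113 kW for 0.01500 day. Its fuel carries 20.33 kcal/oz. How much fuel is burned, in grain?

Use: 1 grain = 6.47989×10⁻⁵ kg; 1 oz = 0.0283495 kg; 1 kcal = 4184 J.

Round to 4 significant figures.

7419 grain

1.113 kW → 1113 W
0.01500 day → 1296 s
E = P × t = 1113 × 1296 = 1.44245×10⁶ J
20.33 kcal/oz → 3.00043×10⁶ J/kg
m = E / e_s = 1.44245×10⁶ / 3.00043×10⁶ = 0.480748 kg
In grain: 0.480748 / 6.47989×10⁻⁵ = 7419.08 grain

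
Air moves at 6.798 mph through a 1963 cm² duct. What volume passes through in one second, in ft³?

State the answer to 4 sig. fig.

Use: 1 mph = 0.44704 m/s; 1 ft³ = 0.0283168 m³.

6.798 mph × 0.44704 → 3.03898 m/s
1963 cm² × 0.0001 → 0.1963 m²
V = v × A × t = 3.03898 m/s × 0.1963 m² × 1 s = 0.596552 m³
0.596552 m³ ÷ (0.0283168 m³/ft³) = 21.0671 ft³

21.07 ft³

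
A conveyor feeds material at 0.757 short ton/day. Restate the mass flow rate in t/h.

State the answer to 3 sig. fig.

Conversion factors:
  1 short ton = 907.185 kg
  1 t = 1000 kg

0.0286 t/h

0.757 short ton/day × 907.185 kg/short ton ÷ 86400 s/day = 0.00794837 kg/s
0.00794837 kg/s ÷ 1000 kg/t × 3600 s/h = 0.0286141 t/h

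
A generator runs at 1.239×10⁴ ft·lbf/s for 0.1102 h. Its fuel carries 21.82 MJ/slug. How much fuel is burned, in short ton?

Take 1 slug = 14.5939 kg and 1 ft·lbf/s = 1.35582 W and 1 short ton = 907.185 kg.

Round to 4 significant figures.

1.239×10⁴ ft·lbf/s → 16798.6 W
0.1102 h → 396.72 s
E = P × t = 16798.6 × 396.72 = 6.66434×10⁶ J
21.82 MJ/slug → 1.49515×10⁶ J/kg
m = E / e_s = 6.66434×10⁶ / 1.49515×10⁶ = 4.45731 kg
In short ton: 4.45731 / 907.185 = 0.00491334 short ton

0.004913 short ton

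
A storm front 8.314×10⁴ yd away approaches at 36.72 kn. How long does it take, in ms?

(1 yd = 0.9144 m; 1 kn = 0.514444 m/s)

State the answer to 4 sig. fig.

8.314×10⁴ yd × 0.9144 = 76023.2 m
36.72 kn × 0.514444 = 18.8904 m/s
t = d / v = 76023.2 m / 18.8904 m/s = 4024.44 s
4024.44 s ÷ (0.001 s/ms) = 4.02444×10⁶ ms

4.024×10⁶ ms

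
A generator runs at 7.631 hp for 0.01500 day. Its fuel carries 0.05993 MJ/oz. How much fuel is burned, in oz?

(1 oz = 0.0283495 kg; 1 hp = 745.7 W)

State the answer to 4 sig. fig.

7.631 hp → 5690.44 W
0.01500 day → 1296 s
E = P × t = 5690.44 × 1296 = 7.37481×10⁶ J
0.05993 MJ/oz → 2.11397×10⁶ J/kg
m = E / e_s = 7.37481×10⁶ / 2.11397×10⁶ = 3.48861 kg
In oz: 3.48861 / 0.0283495 = 123.057 oz

123.1 oz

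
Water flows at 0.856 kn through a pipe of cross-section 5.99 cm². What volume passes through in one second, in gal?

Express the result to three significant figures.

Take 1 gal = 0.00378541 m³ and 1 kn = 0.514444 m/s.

0.0697 gal

0.856 kn × 0.514444 → 0.440364 m/s
5.99 cm² × 0.0001 → 5.99×10⁻⁴ m²
V = v × A × t = 0.440364 m/s × 5.99×10⁻⁴ m² × 1 s = 2.63778×10⁻⁴ m³
2.63778×10⁻⁴ m³ ÷ (0.00378541 m³/gal) = 0.0696828 gal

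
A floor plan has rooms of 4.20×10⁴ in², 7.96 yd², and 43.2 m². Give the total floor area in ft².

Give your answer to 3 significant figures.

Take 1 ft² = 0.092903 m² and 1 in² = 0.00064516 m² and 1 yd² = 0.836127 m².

4.20×10⁴ in² × 0.00064516 = 27.0967 m²
7.96 yd² × 0.836127 = 6.65557 m²
43.2 m² (already m²)
Total: 27.0967 + 6.65557 + 43.2 = 76.9523 m²
In ft²: 76.9523 / 0.092903 = 828.308 ft²

828 ft²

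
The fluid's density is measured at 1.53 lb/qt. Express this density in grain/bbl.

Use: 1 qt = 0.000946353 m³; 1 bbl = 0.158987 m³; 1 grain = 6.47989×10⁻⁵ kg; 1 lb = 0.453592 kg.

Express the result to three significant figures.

1.53 lb/qt × 0.453592 kg/lb ÷ 0.000946353 m³/qt = 733.337 kg/m³
733.337 kg/m³ ÷ 6.47989×10⁻⁵ kg/grain × 0.158987 m³/bbl = 1.79928×10⁶ grain/bbl

1.80×10⁶ grain/bbl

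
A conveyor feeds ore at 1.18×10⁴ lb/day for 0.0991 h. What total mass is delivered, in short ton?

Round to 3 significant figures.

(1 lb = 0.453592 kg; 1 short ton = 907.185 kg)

1.18×10⁴ lb/day → 0.0619489 kg/s
0.0991 h → 356.76 s
m = ṁ × t = 0.0619489 × 356.76 = 22.1009 kg
In short ton: 22.1009 / 907.185 = 0.0243621 short ton

0.0244 short ton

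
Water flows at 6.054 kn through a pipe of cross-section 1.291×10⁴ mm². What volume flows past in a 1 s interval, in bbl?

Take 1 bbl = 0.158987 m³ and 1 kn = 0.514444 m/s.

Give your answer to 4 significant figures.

6.054 kn × 0.514444 = 3.11444 m/s
1.291×10⁴ mm² × 10⁻⁶ = 0.01291 m²
V = v × A × t = 3.11444 m/s × 0.01291 m² × 1 s = 0.0402074 m³
0.0402074 m³ ÷ (0.158987 m³/bbl) = 0.252897 bbl

0.2529 bbl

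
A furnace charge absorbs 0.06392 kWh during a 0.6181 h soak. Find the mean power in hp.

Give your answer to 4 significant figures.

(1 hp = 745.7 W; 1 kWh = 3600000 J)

0.1387 hp

0.06392 kWh × 3600000 = 230112 J
0.6181 h × 3600 = 2225.16 s
P = E / t = 230112 J / 2225.16 s = 103.414 W
103.414 W ÷ (745.7 W/hp) = 0.13868 hp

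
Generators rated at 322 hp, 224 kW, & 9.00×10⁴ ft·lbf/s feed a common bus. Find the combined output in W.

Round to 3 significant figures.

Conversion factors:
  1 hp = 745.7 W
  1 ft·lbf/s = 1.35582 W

5.86×10⁵ W

322 hp × 745.7 = 240115 W
224 kW × 1000 = 224000 W
9.00×10⁴ ft·lbf/s × 1.35582 = 122024 W
Sum: 240115 + 224000 + 122024 = 586139 W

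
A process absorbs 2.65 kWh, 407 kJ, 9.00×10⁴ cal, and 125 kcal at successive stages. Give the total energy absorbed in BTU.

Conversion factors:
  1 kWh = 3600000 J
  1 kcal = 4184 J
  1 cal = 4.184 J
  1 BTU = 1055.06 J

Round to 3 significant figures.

2.65 kWh × 3600000 = 9.54×10⁶ J
407 kJ × 1000 = 407000 J
9.00×10⁴ cal × 4.184 = 376560 J
125 kcal × 4184 = 523000 J
Combined: 9.54×10⁶ + 407000 + 376560 + 523000 = 1.08466×10⁷ J
In BTU: 1.08466×10⁷ / 1055.06 = 10280.6 BTU

1.03×10⁴ BTU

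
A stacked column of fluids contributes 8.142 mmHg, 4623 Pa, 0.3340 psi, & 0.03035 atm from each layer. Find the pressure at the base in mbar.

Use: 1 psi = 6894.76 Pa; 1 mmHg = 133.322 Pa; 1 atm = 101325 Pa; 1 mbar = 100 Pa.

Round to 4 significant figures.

8.142 mmHg × 133.322 = 1085.51 Pa
4623 Pa (already Pa)
0.3340 psi × 6894.76 = 2302.85 Pa
0.03035 atm × 101325 = 3075.21 Pa
Total: 1085.51 + 4623 + 2302.85 + 3075.21 = 11086.6 Pa
In mbar: 11086.6 / 100 = 110.866 mbar

110.9 mbar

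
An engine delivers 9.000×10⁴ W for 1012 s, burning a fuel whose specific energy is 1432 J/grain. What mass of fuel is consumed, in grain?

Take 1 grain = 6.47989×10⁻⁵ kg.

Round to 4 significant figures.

E = P × t = 90000 × 1012 = 9.108×10⁷ J
1432 J/grain → 2.20991×10⁷ J/kg
m = E / e_s = 9.108×10⁷ / 2.20991×10⁷ = 4.12143 kg
In grain: 4.12143 / 6.47989×10⁻⁵ = 63603.4 grain

6.360×10⁴ grain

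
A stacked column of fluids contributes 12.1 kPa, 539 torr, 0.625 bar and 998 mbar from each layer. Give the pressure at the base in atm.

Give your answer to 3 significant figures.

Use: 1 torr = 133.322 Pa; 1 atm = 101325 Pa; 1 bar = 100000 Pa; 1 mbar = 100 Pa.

2.43 atm

12.1 kPa × 1000 = 12100 Pa
539 torr × 133.322 = 71860.6 Pa
0.625 bar × 100000 = 62500 Pa
998 mbar × 100 = 99800 Pa
Combined: 12100 + 71860.6 + 62500 + 99800 = 246261 Pa
In atm: 246261 / 101325 = 2.43041 atm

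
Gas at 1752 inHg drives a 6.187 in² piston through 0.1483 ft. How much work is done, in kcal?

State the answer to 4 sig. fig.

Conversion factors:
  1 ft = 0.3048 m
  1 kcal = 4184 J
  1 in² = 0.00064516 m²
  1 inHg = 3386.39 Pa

0.2558 kcal

1752 inHg → 5.93296×10⁶ Pa
6.187 in² → 0.0039916 m²
F = P × A = 5.93296×10⁶ × 0.0039916 = 23682 N
0.1483 ft → 0.0452018 m
W = F × d = 23682 × 0.0452018 = 1070.47 J
In kcal: 1070.47 / 4184 = 0.255848 kcal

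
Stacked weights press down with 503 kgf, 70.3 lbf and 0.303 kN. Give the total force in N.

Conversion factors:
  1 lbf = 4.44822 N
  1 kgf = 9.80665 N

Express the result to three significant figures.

503 kgf × 9.80665 = 4932.74 N
70.3 lbf × 4.44822 = 312.71 N
0.303 kN × 1000 = 303 N
Sum: 4932.74 + 312.71 + 303 = 5548.45 N

5550 N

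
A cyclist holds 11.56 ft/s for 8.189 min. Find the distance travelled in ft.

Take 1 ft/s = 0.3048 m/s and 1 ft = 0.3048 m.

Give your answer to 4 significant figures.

5680 ft

11.56 ft/s × 0.3048 = 3.52349 m/s
8.189 min × 60 = 491.34 s
d = v × t = 3.52349 m/s × 491.34 s = 1731.23 m
1731.23 m ÷ (0.3048 m/ft) = 5679.89 ft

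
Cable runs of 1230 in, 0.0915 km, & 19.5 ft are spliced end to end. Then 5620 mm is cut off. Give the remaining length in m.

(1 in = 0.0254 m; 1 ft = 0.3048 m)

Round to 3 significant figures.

123 m

1230 in × 0.0254 = 31.242 m
0.0915 km × 1000 = 91.5 m
19.5 ft × 0.3048 = 5.9436 m
5620 mm × 0.001 = 5.62 m
Sum: 31.242 + 91.5 + 5.9436 − 5.62 = 123.066 m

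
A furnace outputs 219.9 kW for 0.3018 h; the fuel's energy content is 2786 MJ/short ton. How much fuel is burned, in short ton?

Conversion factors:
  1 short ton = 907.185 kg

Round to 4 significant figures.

0.08576 short ton

219.9 kW → 219900 W
0.3018 h → 1086.48 s
E = P × t = 219900 × 1086.48 = 2.38917×10⁸ J
2786 MJ/short ton → 3.07104×10⁶ J/kg
m = E / e_s = 2.38917×10⁸ / 3.07104×10⁶ = 77.7968 kg
In short ton: 77.7968 / 907.185 = 0.0857563 short ton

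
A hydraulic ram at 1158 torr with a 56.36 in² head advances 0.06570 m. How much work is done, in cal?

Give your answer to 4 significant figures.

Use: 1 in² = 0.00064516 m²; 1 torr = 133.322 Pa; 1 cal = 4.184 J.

1158 torr → 154387 Pa
56.36 in² → 0.0363612 m²
F = P × A = 154387 × 0.0363612 = 5613.7 N
W = F × d = 5613.7 × 0.0657 = 368.82 J
In cal: 368.82 / 4.184 = 88.1501 cal

88.15 cal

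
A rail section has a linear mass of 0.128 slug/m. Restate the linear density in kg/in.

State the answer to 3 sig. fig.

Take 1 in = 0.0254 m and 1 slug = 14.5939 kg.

0.128 slug/m × 14.5939 kg/slug = 1.86802 kg/m
1.86802 kg/m × 0.0254 m/in = 0.0474477 kg/in

0.0474 kg/in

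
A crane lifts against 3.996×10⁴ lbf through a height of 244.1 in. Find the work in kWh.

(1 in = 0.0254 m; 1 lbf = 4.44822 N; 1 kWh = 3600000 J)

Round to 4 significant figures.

3.996×10⁴ lbf × 4.44822 → 177751 N
244.1 in × 0.0254 → 6.20014 m
W = F × d = 177751 N × 6.20014 m = 1.10208×10⁶ J
1.10208×10⁶ J ÷ (3600000 J/kWh) = 0.306133 kWh

0.3061 kWh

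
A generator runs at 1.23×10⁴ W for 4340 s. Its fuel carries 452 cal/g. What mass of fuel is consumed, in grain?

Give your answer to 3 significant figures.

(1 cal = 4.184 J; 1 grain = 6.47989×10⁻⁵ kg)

E = P × t = 12300 × 4340 = 5.3382×10⁷ J
452 cal/g → 1.89117×10⁶ J/kg
m = E / e_s = 5.3382×10⁷ / 1.89117×10⁶ = 28.227 kg
In grain: 28.227 / 6.47989×10⁻⁵ = 435609 grain

4.36×10⁵ grain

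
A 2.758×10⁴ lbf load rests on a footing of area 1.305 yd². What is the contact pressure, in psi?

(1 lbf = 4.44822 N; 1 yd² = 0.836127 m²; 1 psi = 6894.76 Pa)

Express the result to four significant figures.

2.758×10⁴ lbf × 4.44822 → 122682 N
1.305 yd² × 0.836127 → 1.09115 m²
P = F / A = 122682 N / 1.09115 m² = 112434 Pa
112434 Pa ÷ (6894.76 Pa/psi) = 16.3072 psi

16.31 psi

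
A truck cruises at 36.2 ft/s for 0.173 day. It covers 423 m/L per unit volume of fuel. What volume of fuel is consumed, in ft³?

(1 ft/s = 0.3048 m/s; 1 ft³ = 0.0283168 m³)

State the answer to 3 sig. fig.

13.8 ft³

36.2 ft/s → 11.0338 m/s
0.173 day → 14947.2 s
d = v × t = 11.0338 × 14947.2 = 164924 m
423 m/L → 423000 m/m³
V = d / (distance per unit fuel) = 164924 / 423000 = 0.389891 m³
In ft³: 0.389891 / 0.0283168 = 13.7689 ft³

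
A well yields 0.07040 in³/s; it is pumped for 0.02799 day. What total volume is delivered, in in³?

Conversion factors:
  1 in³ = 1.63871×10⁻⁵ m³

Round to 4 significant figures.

170.3 in³

0.07040 in³/s → 1.15365×10⁻⁶ m³/s
0.02799 day → 2418.34 s
V = Q × t = 1.15365×10⁻⁶ × 2418.34 = 0.00278992 m³
In in³: 0.00278992 / 1.63871×10⁻⁵ = 170.251 in³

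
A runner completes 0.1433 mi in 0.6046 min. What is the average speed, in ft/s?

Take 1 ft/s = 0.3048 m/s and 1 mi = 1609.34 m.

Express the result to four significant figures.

20.86 ft/s

0.1433 mi × 1609.34 = 230.618 m
0.6046 min × 60 = 36.276 s
v = d / t = 230.618 m / 36.276 s = 6.35732 m/s
6.35732 m/s ÷ (0.3048 m/s/ft/s) = 20.8573 ft/s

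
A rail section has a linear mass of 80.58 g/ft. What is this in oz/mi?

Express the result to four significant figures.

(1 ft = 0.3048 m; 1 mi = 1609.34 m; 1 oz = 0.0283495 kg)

1.501×10⁴ oz/mi

80.58 g/ft × 0.001 kg/g ÷ 0.3048 m/ft = 0.26437 kg/m
0.26437 kg/m ÷ 0.0283495 kg/oz × 1609.34 m/mi = 15007.7 oz/mi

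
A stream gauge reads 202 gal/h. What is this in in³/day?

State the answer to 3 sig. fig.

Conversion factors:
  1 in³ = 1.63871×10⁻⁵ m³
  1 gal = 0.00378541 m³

1.12×10⁶ in³/day

202 gal/h × 0.00378541 m³/gal ÷ 3600 s/h = 2.12404×10⁻⁴ m³/s
2.12404×10⁻⁴ m³/s ÷ 1.63871×10⁻⁵ m³/in³ × 86400 s/day = 1.11989×10⁶ in³/day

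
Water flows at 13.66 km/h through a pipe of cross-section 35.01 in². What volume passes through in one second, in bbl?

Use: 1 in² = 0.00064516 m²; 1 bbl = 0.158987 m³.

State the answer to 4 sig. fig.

13.66 km/h × (1/3.6) → 3.79444 m/s
35.01 in² × 0.00064516 → 0.0225871 m²
V = v × A × t = 3.79444 m/s × 0.0225871 m² × 1 s = 0.0857054 m³
0.0857054 m³ ÷ (0.158987 m³/bbl) = 0.539072 bbl

0.5391 bbl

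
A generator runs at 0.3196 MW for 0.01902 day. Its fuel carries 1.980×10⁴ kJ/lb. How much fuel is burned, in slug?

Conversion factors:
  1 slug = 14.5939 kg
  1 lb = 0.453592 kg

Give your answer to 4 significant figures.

0.3196 MW → 319600 W
0.01902 day → 1643.33 s
E = P × t = 319600 × 1643.33 = 5.25208×10⁸ J
1.980×10⁴ kJ/lb → 4.36516×10⁷ J/kg
m = E / e_s = 5.25208×10⁸ / 4.36516×10⁷ = 12.0318 kg
In slug: 12.0318 / 14.5939 = 0.82444 slug

0.8244 slug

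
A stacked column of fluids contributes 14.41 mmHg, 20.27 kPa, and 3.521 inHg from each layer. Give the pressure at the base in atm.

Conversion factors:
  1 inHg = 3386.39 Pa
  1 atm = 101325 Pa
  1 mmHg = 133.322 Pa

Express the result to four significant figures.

14.41 mmHg × 133.322 → 1921.17 Pa
20.27 kPa × 1000 → 20270 Pa
3.521 inHg × 3386.39 → 11923.5 Pa
Combined: 1921.17 + 20270 + 11923.5 = 34114.7 Pa
In atm: 34114.7 / 101325 = 0.336686 atm

0.3367 atm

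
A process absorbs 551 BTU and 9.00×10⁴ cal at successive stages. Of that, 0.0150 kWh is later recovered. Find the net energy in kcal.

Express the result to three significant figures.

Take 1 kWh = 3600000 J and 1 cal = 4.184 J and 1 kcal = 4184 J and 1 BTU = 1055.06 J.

216 kcal

551 BTU × 1055.06 = 581338 J
9.00×10⁴ cal × 4.184 = 376560 J
0.0150 kWh × 3600000 = 54000 J
Result: 581338 + 376560 − 54000 = 903898 J
In kcal: 903898 / 4184 = 216.037 kcal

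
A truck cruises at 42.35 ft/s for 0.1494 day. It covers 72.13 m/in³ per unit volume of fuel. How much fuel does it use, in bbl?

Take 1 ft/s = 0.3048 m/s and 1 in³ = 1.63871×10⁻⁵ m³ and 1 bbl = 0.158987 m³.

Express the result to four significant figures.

0.2381 bbl

42.35 ft/s → 12.9083 m/s
0.1494 day → 12908.2 s
d = v × t = 12.9083 × 12908.2 = 166623 m
72.13 m/in³ → 4.40163×10⁶ m/m³
V = d / (distance per unit fuel) = 166623 / 4.40163×10⁶ = 0.0378548 m³
In bbl: 0.0378548 / 0.158987 = 0.2381 bbl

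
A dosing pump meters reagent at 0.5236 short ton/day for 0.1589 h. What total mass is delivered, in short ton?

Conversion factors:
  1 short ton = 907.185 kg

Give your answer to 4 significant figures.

0.003467 short ton

0.5236 short ton/day → 0.00549771 kg/s
0.1589 h → 572.04 s
m = ṁ × t = 0.00549771 × 572.04 = 3.14491 kg
In short ton: 3.14491 / 907.185 = 0.00346667 short ton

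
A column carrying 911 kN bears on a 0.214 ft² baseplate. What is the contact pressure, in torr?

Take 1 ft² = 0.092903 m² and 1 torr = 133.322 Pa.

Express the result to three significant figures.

3.44×10⁵ torr

911 kN × 1000 = 911000 N
0.214 ft² × 0.092903 = 0.0198812 m²
P = F / A = 911000 N / 0.0198812 m² = 4.58222×10⁷ Pa
4.58222×10⁷ Pa ÷ (133.322 Pa/torr) = 343696 torr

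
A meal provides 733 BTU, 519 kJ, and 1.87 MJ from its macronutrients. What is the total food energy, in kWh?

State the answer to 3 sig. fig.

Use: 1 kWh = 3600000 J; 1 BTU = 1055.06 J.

0.878 kWh

733 BTU × 1055.06 = 773359 J
519 kJ × 1000 = 519000 J
1.87 MJ × 1000000 = 1.87×10⁶ J
Total: 773359 + 519000 + 1.87×10⁶ = 3.16236×10⁶ J
In kWh: 3.16236×10⁶ / 3600000 = 0.878433 kWh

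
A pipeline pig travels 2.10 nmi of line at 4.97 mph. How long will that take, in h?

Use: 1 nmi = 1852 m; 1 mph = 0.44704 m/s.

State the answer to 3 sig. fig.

0.486 h

2.10 nmi × 1852 → 3889.2 m
4.97 mph × 0.44704 → 2.22179 m/s
t = d / v = 3889.2 m / 2.22179 m/s = 1750.48 s
1750.48 s ÷ (3600 s/h) = 0.486244 h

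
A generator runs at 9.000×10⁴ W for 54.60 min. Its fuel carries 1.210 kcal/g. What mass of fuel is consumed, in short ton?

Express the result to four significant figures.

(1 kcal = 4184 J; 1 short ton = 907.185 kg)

0.06420 short ton

54.60 min → 3276 s
E = P × t = 90000 × 3276 = 2.9484×10⁸ J
1.210 kcal/g → 5.06264×10⁶ J/kg
m = E / e_s = 2.9484×10⁸ / 5.06264×10⁶ = 58.2384 kg
In short ton: 58.2384 / 907.185 = 0.0641968 short ton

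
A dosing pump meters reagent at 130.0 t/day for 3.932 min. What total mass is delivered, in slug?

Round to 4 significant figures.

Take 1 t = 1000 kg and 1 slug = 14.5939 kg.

130.0 t/day → 1.50463 kg/s
3.932 min → 235.92 s
m = ṁ × t = 1.50463 × 235.92 = 354.972 kg
In slug: 354.972 / 14.5939 = 24.3233 slug

24.32 slug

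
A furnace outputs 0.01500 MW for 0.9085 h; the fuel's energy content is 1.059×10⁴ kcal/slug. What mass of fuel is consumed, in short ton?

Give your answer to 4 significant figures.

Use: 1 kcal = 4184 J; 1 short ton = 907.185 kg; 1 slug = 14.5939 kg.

0.01781 short ton

0.01500 MW → 15000 W
0.9085 h → 3270.6 s
E = P × t = 15000 × 3270.6 = 4.9059×10⁷ J
1.059×10⁴ kcal/slug → 3.0361×10⁶ J/kg
m = E / e_s = 4.9059×10⁷ / 3.0361×10⁶ = 16.1586 kg
In short ton: 16.1586 / 907.185 = 0.0178118 short ton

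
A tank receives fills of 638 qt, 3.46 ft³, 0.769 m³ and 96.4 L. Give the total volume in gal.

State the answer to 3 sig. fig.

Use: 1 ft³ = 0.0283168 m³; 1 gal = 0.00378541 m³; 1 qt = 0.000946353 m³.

638 qt × 0.000946353 = 0.603773 m³
3.46 ft³ × 0.0283168 = 0.0979761 m³
0.769 m³ (already m³)
96.4 L × 0.001 = 0.0964 m³
Combined: 0.603773 + 0.0979761 + 0.769 + 0.0964 = 1.56715 m³
In gal: 1.56715 / 0.00378541 = 413.997 gal

414 gal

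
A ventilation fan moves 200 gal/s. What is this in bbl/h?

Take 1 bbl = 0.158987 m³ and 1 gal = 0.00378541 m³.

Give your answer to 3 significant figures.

200 gal/s × 0.00378541 m³/gal = 0.757082 m³/s
0.757082 m³/s ÷ 0.158987 m³/bbl × 3600 s/h = 17142.9 bbl/h

1.71×10⁴ bbl/h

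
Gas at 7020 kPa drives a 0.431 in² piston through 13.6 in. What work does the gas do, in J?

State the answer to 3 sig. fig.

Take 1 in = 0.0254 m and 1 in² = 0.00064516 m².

674 J

7020 kPa → 7.02×10⁶ Pa
0.431 in² → 2.78064×10⁻⁴ m²
F = P × A = 7.02×10⁶ × 2.78064×10⁻⁴ = 1952.01 N
13.6 in → 0.34544 m
W = F × d = 1952.01 × 0.34544 = 674.302 J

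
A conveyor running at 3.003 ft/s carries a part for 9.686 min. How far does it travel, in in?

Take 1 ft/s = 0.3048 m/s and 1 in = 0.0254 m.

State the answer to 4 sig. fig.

2.094×10⁴ in

3.003 ft/s × 0.3048 → 0.915314 m/s
9.686 min × 60 → 581.16 s
d = v × t = 0.915314 m/s × 581.16 s = 531.944 m
531.944 m ÷ (0.0254 m/in) = 20942.7 in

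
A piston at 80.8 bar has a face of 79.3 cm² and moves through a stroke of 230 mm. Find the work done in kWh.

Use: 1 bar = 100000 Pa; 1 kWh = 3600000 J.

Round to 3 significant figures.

0.00409 kWh

80.8 bar → 8.08×10⁶ Pa
79.3 cm² → 0.00793 m²
F = P × A = 8.08×10⁶ × 0.00793 = 64074.4 N
230 mm → 0.23 m
W = F × d = 64074.4 × 0.23 = 14737.1 J
In kWh: 14737.1 / 3600000 = 0.00409364 kWh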